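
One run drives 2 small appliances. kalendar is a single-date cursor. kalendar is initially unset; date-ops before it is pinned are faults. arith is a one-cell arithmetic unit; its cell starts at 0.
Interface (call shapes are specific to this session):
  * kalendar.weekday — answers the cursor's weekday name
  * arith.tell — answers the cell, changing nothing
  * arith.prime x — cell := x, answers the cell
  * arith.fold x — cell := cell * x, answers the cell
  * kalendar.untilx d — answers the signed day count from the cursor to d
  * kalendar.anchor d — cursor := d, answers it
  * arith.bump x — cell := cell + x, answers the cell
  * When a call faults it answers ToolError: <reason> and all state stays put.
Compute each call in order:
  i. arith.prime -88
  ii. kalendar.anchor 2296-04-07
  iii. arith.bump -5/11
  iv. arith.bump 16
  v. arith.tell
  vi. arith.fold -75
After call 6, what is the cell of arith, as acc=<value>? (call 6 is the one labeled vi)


I invoke prime passing x→-88, which returns -88.
I run anchor passing d→2296-04-07, which returns 2296-04-07.
Invoking bump passing x→-5/11: -973/11.
I call bump passing x→16: -797/11.
Then tell(), and get -797/11.
Using fold passing x→-75, and get 59775/11.

Answer: acc=59775/11


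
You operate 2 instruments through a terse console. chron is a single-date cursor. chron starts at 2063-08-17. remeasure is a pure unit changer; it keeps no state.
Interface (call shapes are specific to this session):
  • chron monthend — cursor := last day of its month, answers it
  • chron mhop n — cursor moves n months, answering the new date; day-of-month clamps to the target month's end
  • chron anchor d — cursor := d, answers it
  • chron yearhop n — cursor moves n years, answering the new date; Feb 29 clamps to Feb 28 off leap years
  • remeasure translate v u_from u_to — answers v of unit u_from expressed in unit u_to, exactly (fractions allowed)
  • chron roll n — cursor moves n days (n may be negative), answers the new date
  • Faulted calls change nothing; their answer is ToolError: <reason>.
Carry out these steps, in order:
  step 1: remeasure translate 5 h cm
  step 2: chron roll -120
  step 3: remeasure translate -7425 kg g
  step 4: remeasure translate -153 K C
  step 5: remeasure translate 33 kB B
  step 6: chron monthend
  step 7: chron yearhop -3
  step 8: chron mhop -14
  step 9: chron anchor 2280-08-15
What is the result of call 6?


Using remeasure translate with v='5', u_from='h', u_to='cm': ToolError: incompatible units.
I run chron roll with n='-120', giving 2063-04-19.
Using remeasure translate with v='-7425', u_from='kg', u_to='g', → -7425000.
I invoke remeasure translate with v='-153', u_from='K', u_to='C': -8523/20.
Invoking remeasure translate with v='33', u_from='kB', u_to='B', yielding 33000.
Next I call chron monthend(), giving 2063-04-30.
Using chron yearhop with n='-3', → 2060-04-30.
Next I call chron mhop with n='-14', yielding 2059-02-28.
Invoking chron anchor with d='2280-08-15', and see 2280-08-15.

Answer: 2063-04-30


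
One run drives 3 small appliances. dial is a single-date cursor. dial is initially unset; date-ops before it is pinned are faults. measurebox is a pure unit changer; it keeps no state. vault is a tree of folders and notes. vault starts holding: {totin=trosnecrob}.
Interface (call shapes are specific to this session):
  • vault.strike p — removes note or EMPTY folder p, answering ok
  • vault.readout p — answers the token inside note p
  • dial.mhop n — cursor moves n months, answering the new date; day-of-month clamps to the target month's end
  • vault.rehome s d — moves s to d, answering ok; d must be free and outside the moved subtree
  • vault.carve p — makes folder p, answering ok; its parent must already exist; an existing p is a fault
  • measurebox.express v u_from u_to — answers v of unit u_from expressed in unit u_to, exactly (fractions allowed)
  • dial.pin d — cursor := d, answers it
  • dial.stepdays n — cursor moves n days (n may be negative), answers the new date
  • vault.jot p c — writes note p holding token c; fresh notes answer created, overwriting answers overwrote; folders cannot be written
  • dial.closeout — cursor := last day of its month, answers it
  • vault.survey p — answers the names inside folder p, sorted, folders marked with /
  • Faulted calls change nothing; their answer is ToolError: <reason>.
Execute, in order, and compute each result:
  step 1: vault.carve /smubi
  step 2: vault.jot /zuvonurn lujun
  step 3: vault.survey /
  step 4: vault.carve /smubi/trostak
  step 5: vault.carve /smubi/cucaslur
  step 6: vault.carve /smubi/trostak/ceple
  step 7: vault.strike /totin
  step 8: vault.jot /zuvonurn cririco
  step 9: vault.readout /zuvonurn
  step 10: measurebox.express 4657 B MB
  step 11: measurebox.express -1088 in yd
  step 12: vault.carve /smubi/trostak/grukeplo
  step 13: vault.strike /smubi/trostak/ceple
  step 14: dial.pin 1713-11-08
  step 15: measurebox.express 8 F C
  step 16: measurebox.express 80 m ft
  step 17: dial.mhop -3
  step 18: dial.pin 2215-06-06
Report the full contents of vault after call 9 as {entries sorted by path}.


Answer: {smubi/, smubi/cucaslur/, smubi/trostak/, smubi/trostak/ceple/, zuvonurn=cririco}

Derivation:
CALL carve[/smubi]
RET  ok
CALL jot[/zuvonurn; lujun]
RET  created
CALL survey[/]
RET  [smubi/, totin, zuvonurn]
CALL carve[/smubi/trostak]
RET  ok
CALL carve[/smubi/cucaslur]
RET  ok
CALL carve[/smubi/trostak/ceple]
RET  ok
CALL strike[/totin]
RET  ok
CALL jot[/zuvonurn; cririco]
RET  overwrote
CALL readout[/zuvonurn]
RET  cririco
CALL express[4657; B; MB]
RET  4657/1000000
CALL express[-1088; in; yd]
RET  -272/9
CALL carve[/smubi/trostak/grukeplo]
RET  ok
CALL strike[/smubi/trostak/ceple]
RET  ok
CALL pin[1713-11-08]
RET  1713-11-08
CALL express[8; F; C]
RET  -40/3
CALL express[80; m; ft]
RET  100000/381
CALL mhop[-3]
RET  1713-08-08
CALL pin[2215-06-06]
RET  2215-06-06


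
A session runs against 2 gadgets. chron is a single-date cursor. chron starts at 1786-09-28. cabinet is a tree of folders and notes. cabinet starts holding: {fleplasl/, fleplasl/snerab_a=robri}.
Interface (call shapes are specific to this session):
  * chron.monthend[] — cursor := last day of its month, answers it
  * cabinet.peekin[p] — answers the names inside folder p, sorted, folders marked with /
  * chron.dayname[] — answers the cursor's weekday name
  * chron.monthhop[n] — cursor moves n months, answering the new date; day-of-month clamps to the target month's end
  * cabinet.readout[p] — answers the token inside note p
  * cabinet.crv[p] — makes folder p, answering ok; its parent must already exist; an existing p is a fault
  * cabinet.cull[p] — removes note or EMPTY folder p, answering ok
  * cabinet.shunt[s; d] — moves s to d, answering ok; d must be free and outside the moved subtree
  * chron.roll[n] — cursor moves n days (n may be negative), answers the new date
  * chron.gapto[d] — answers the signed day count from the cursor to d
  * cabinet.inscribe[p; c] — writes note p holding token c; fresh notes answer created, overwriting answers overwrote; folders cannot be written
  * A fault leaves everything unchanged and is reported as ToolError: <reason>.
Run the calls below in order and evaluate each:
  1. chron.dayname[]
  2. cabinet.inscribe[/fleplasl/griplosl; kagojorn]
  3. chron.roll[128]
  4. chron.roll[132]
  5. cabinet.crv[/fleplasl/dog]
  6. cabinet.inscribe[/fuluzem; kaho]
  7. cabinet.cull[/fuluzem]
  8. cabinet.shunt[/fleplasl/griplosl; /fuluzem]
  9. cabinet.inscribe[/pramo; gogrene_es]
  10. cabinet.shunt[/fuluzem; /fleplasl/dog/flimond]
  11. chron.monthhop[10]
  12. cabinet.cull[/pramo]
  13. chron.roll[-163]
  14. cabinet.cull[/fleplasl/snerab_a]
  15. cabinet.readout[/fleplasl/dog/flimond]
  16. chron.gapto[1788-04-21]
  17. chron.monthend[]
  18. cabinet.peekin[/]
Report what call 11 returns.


> chron.dayname
:: Thursday
> cabinet.inscribe p=/fleplasl/griplosl c=kagojorn
:: created
> chron.roll n=128
:: 1787-02-03
> chron.roll n=132
:: 1787-06-15
> cabinet.crv p=/fleplasl/dog
:: ok
> cabinet.inscribe p=/fuluzem c=kaho
:: created
> cabinet.cull p=/fuluzem
:: ok
> cabinet.shunt s=/fleplasl/griplosl d=/fuluzem
:: ok
> cabinet.inscribe p=/pramo c=gogrene_es
:: created
> cabinet.shunt s=/fuluzem d=/fleplasl/dog/flimond
:: ok
> chron.monthhop n=10
:: 1788-04-15
> cabinet.cull p=/pramo
:: ok
> chron.roll n=-163
:: 1787-11-04
> cabinet.cull p=/fleplasl/snerab_a
:: ok
> cabinet.readout p=/fleplasl/dog/flimond
:: kagojorn
> chron.gapto d=1788-04-21
:: 169
> chron.monthend
:: 1787-11-30
> cabinet.peekin p=/
:: [fleplasl/]

Answer: 1788-04-15


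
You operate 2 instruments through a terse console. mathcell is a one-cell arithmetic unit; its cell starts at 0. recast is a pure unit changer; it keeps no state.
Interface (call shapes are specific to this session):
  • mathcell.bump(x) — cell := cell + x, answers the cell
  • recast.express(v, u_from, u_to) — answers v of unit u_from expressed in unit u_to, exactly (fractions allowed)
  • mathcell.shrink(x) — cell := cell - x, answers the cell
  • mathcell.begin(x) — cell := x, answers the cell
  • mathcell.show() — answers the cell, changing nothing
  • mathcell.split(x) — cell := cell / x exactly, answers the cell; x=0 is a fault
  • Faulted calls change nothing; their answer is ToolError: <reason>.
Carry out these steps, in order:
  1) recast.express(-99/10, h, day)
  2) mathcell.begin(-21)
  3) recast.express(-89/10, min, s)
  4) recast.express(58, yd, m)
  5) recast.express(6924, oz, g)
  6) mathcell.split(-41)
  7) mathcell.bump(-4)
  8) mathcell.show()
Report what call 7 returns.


·→ recast.express(-99/10, h, day)
·← -33/80
·→ mathcell.begin(-21)
·← -21
·→ recast.express(-89/10, min, s)
·← -534
·→ recast.express(58, yd, m)
·← 33147/625
·→ recast.express(6924, oz, g)
·← 78516839247/400000
·→ mathcell.split(-41)
·← 21/41
·→ mathcell.bump(-4)
·← -143/41
·→ mathcell.show()
·← -143/41

Answer: -143/41


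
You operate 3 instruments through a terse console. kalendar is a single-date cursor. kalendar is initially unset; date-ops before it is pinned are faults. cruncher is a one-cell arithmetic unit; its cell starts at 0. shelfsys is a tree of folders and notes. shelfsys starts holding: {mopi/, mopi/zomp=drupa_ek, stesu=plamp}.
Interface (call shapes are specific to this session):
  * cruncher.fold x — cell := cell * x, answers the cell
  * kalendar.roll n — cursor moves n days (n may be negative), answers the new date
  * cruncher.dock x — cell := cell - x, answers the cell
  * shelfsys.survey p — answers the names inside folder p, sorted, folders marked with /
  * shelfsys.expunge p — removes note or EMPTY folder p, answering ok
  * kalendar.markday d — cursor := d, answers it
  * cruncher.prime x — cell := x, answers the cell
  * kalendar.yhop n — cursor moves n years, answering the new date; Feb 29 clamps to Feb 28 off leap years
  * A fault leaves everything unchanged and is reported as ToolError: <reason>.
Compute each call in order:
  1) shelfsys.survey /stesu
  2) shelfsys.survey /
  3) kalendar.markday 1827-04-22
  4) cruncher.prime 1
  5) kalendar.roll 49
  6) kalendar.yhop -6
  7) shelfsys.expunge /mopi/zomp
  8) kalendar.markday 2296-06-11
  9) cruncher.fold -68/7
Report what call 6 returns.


Answer: 1821-06-10

Derivation:
Now I run shelfsys.survey using p='/stesu': ToolError: not a directory.
I run shelfsys.survey using p='/', — result: [mopi/, stesu].
Then kalendar.markday using d='1827-04-22', → 1827-04-22.
Calling cruncher.prime using x='1', giving 1.
Now I run kalendar.roll using n='49', and get 1827-06-10.
Next I call kalendar.yhop using n='-6': 1821-06-10.
Then shelfsys.expunge using p='/mopi/zomp', giving ok.
Next I call kalendar.markday using d='2296-06-11', and see 2296-06-11.
I invoke cruncher.fold using x='-68/7', and see -68/7.


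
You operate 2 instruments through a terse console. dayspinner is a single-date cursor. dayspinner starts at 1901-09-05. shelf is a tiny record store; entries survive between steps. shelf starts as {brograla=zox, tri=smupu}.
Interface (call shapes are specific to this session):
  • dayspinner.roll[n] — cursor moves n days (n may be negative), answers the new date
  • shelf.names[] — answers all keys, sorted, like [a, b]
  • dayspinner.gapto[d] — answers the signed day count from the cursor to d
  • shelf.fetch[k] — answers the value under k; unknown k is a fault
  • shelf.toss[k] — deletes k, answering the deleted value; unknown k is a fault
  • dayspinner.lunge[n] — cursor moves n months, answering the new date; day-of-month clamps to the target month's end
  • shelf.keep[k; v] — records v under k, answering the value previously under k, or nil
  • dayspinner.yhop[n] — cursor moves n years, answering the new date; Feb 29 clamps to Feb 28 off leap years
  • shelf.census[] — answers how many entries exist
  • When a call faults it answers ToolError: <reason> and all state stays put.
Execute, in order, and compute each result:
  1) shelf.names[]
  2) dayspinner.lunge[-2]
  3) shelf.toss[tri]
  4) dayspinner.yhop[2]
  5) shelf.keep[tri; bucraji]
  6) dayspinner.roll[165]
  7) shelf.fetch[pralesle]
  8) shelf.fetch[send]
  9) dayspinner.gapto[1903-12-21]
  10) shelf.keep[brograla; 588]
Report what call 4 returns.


==> shelf.names()
<== [brograla, tri]
==> dayspinner.lunge(n→-2)
<== 1901-07-05
==> shelf.toss(k→tri)
<== smupu
==> dayspinner.yhop(n→2)
<== 1903-07-05
==> shelf.keep(k→tri, v→bucraji)
<== nil
==> dayspinner.roll(n→165)
<== 1903-12-17
==> shelf.fetch(k→pralesle)
<== ToolError: no such key pralesle
==> shelf.fetch(k→send)
<== ToolError: no such key send
==> dayspinner.gapto(d→1903-12-21)
<== 4
==> shelf.keep(k→brograla, v→588)
<== zox

Answer: 1903-07-05


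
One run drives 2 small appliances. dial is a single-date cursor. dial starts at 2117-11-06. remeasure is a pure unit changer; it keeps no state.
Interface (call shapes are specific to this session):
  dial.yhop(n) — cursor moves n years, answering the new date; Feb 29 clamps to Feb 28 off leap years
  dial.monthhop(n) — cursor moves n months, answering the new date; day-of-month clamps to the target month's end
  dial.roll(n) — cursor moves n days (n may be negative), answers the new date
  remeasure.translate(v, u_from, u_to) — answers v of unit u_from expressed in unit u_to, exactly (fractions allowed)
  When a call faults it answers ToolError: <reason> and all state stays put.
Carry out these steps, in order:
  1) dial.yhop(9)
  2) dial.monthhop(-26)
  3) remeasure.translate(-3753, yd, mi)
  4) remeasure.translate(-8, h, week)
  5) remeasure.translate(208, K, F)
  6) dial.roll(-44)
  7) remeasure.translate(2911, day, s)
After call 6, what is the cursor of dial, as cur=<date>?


Answer: cur=2124-07-24

Derivation:
# 1. dial.yhop(n=9) == 2126-11-06
# 2. dial.monthhop(n=-26) == 2124-09-06
# 3. remeasure.translate(v=-3753, u_from=yd, u_to=mi) == -3753/1760
# 4. remeasure.translate(v=-8, u_from=h, u_to=week) == -1/21
# 5. remeasure.translate(v=208, u_from=K, u_to=F) == -8527/100
# 6. dial.roll(n=-44) == 2124-07-24
# 7. remeasure.translate(v=2911, u_from=day, u_to=s) == 251510400


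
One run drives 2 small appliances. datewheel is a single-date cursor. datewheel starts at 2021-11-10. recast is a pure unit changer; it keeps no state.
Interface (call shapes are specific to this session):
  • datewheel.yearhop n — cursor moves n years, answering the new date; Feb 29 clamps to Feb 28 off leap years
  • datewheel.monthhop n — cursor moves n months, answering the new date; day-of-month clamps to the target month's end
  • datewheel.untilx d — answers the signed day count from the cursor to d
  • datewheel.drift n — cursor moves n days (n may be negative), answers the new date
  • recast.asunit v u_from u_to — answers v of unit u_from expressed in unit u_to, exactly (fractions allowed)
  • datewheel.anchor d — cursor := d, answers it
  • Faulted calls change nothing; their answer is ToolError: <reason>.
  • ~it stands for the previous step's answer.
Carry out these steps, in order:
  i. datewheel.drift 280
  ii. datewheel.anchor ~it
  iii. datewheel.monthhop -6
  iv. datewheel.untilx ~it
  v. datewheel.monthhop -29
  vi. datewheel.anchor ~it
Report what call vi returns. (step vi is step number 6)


Answer: 2019-09-17

Derivation:
>>> datewheel.drift n='280'
[out] 2022-08-17
>>> datewheel.anchor d='~it'
[out] 2022-08-17
>>> datewheel.monthhop n='-6'
[out] 2022-02-17
>>> datewheel.untilx d='~it'
[out] 0
>>> datewheel.monthhop n='-29'
[out] 2019-09-17
>>> datewheel.anchor d='~it'
[out] 2019-09-17


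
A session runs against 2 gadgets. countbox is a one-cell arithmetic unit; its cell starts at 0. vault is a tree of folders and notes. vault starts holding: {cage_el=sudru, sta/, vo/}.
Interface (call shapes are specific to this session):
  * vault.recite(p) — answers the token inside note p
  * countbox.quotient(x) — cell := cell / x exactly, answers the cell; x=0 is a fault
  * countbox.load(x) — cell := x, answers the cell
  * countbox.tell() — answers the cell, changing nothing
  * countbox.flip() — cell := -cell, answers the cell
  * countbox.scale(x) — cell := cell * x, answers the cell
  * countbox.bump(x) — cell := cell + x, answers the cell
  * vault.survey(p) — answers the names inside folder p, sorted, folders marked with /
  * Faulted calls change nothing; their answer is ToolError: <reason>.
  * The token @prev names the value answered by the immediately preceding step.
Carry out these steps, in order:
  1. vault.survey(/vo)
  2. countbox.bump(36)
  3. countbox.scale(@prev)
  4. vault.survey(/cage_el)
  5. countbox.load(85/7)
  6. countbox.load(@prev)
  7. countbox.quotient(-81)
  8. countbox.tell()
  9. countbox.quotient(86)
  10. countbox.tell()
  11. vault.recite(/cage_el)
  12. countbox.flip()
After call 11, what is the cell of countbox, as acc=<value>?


I call survey on p='/vo': [].
Invoking bump on x='36', giving 36.
I invoke scale on x='@prev', which returns 1296.
Using survey on p='/cage_el', yielding ToolError: not a directory.
I call load on x='85/7', and see 85/7.
I call load on x='@prev', giving 85/7.
Then quotient on x='-81', yielding -85/567.
Next I call tell(), and observe -85/567.
I use quotient on x='86': -85/48762.
Next I call tell(), and observe -85/48762.
Calling recite on p='/cage_el', and see sudru.
I run flip(), which returns 85/48762.

Answer: acc=-85/48762


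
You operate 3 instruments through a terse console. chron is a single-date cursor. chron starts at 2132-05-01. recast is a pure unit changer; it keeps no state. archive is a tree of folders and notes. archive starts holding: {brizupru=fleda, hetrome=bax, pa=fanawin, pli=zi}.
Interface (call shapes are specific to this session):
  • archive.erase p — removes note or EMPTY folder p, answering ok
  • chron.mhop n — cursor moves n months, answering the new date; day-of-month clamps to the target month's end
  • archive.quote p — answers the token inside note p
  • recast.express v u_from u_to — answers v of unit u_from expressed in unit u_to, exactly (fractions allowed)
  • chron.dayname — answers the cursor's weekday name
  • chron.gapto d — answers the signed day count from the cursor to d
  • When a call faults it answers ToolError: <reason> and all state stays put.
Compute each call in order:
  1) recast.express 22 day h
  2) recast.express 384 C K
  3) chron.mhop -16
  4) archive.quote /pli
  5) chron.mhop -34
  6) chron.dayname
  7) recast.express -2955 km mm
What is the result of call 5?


~$ express 22 day h
:: 528
~$ express 384 C K
:: 13143/20
~$ mhop -16
:: 2131-01-01
~$ quote /pli
:: zi
~$ mhop -34
:: 2128-03-01
~$ dayname
:: Monday
~$ express -2955 km mm
:: -2955000000

Answer: 2128-03-01


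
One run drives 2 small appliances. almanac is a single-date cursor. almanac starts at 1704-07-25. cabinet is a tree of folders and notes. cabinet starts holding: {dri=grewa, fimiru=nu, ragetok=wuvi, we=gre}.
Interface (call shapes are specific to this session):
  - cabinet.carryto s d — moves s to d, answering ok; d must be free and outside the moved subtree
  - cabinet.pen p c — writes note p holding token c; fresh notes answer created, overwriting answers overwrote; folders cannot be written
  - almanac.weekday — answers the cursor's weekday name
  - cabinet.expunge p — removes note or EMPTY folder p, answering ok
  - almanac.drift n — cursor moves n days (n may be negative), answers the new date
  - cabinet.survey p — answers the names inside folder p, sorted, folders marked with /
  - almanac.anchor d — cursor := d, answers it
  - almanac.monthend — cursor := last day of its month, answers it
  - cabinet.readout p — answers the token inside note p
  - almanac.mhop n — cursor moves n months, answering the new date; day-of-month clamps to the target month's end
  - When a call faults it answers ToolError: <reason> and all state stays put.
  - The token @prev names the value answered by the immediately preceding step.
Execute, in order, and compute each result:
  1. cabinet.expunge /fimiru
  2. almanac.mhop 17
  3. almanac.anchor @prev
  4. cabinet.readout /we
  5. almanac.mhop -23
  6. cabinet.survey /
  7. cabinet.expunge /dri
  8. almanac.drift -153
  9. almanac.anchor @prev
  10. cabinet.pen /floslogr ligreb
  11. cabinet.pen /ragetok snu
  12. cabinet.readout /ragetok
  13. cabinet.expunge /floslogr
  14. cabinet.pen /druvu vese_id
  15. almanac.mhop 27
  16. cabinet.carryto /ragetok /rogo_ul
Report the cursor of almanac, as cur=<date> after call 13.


Answer: cur=1703-08-25

Derivation:
[in] cabinet.expunge p=/fimiru
  ok
[in] almanac.mhop n=17
  1705-12-25
[in] almanac.anchor d=@prev
  1705-12-25
[in] cabinet.readout p=/we
  gre
[in] almanac.mhop n=-23
  1704-01-25
[in] cabinet.survey p=/
  [dri, ragetok, we]
[in] cabinet.expunge p=/dri
  ok
[in] almanac.drift n=-153
  1703-08-25
[in] almanac.anchor d=@prev
  1703-08-25
[in] cabinet.pen p=/floslogr c=ligreb
  created
[in] cabinet.pen p=/ragetok c=snu
  overwrote
[in] cabinet.readout p=/ragetok
  snu
[in] cabinet.expunge p=/floslogr
  ok
[in] cabinet.pen p=/druvu c=vese_id
  created
[in] almanac.mhop n=27
  1705-11-25
[in] cabinet.carryto s=/ragetok d=/rogo_ul
  ok


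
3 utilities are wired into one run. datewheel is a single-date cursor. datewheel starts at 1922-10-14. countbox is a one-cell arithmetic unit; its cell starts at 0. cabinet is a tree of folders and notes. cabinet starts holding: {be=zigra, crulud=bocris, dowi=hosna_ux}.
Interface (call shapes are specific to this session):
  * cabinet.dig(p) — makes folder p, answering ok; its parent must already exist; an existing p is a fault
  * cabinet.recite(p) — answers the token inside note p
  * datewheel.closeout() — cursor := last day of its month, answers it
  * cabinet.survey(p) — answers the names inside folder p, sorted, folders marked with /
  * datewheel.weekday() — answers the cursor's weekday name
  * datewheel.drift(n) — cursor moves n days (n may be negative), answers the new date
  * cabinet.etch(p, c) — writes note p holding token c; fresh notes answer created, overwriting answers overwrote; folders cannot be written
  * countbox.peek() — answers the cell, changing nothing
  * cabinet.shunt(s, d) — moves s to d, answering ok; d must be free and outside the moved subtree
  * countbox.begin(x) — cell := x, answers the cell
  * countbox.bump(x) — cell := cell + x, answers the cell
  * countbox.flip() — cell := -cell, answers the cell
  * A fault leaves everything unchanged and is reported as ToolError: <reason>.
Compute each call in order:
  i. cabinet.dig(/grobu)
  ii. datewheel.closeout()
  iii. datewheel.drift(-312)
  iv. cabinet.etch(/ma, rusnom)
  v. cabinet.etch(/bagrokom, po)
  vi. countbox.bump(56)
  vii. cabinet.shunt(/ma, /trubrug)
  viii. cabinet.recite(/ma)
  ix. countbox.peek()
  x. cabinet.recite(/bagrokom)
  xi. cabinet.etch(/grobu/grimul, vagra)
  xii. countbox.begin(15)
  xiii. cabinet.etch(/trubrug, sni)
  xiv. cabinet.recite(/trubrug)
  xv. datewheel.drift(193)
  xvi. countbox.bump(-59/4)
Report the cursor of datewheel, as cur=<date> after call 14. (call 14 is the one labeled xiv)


% cabinet.dig(p→/grobu) == ok
% datewheel.closeout() == 1922-10-31
% datewheel.drift(n→-312) == 1921-12-23
% cabinet.etch(p→/ma, c→rusnom) == created
% cabinet.etch(p→/bagrokom, c→po) == created
% countbox.bump(x→56) == 56
% cabinet.shunt(s→/ma, d→/trubrug) == ok
% cabinet.recite(p→/ma) == ToolError: not found
% countbox.peek() == 56
% cabinet.recite(p→/bagrokom) == po
% cabinet.etch(p→/grobu/grimul, c→vagra) == created
% countbox.begin(x→15) == 15
% cabinet.etch(p→/trubrug, c→sni) == overwrote
% cabinet.recite(p→/trubrug) == sni
% datewheel.drift(n→193) == 1922-07-04
% countbox.bump(x→-59/4) == 1/4

Answer: cur=1921-12-23


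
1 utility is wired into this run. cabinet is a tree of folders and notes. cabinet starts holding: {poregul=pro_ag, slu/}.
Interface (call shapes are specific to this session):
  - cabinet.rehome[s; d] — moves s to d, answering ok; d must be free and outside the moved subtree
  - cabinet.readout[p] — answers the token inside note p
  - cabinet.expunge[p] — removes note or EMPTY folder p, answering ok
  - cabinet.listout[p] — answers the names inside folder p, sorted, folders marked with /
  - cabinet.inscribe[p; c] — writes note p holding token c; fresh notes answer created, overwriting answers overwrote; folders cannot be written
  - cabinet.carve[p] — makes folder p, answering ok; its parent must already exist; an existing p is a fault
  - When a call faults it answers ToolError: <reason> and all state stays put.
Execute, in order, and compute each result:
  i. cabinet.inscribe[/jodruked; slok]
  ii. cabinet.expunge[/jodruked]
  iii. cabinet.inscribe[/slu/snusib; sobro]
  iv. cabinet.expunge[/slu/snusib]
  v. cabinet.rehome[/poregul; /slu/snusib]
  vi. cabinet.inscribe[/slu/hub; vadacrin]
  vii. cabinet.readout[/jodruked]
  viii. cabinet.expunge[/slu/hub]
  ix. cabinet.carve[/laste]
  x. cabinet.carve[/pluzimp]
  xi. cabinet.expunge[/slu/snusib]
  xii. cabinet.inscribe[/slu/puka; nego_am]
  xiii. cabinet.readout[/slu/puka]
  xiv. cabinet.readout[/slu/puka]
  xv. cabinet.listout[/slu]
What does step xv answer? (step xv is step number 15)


Answer: [puka]

Derivation:
! 1. cabinet.inscribe(p→/jodruked, c→slok) => created
! 2. cabinet.expunge(p→/jodruked) => ok
! 3. cabinet.inscribe(p→/slu/snusib, c→sobro) => created
! 4. cabinet.expunge(p→/slu/snusib) => ok
! 5. cabinet.rehome(s→/poregul, d→/slu/snusib) => ok
! 6. cabinet.inscribe(p→/slu/hub, c→vadacrin) => created
! 7. cabinet.readout(p→/jodruked) => ToolError: not found
! 8. cabinet.expunge(p→/slu/hub) => ok
! 9. cabinet.carve(p→/laste) => ok
! 10. cabinet.carve(p→/pluzimp) => ok
! 11. cabinet.expunge(p→/slu/snusib) => ok
! 12. cabinet.inscribe(p→/slu/puka, c→nego_am) => created
! 13. cabinet.readout(p→/slu/puka) => nego_am
! 14. cabinet.readout(p→/slu/puka) => nego_am
! 15. cabinet.listout(p→/slu) => [puka]


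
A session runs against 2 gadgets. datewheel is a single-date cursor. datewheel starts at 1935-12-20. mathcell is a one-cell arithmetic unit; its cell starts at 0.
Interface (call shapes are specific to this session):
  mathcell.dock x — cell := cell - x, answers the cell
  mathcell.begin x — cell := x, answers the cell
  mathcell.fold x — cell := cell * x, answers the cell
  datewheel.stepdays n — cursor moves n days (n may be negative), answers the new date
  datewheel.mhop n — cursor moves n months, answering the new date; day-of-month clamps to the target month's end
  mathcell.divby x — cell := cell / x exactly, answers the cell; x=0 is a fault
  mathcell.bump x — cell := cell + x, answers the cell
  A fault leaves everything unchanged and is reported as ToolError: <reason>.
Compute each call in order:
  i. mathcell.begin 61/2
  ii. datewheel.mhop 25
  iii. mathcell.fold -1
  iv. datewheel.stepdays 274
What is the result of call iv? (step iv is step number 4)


;; mathcell.begin(x='61/2') == 61/2
;; datewheel.mhop(n='25') == 1938-01-20
;; mathcell.fold(x='-1') == -61/2
;; datewheel.stepdays(n='274') == 1938-10-21

Answer: 1938-10-21


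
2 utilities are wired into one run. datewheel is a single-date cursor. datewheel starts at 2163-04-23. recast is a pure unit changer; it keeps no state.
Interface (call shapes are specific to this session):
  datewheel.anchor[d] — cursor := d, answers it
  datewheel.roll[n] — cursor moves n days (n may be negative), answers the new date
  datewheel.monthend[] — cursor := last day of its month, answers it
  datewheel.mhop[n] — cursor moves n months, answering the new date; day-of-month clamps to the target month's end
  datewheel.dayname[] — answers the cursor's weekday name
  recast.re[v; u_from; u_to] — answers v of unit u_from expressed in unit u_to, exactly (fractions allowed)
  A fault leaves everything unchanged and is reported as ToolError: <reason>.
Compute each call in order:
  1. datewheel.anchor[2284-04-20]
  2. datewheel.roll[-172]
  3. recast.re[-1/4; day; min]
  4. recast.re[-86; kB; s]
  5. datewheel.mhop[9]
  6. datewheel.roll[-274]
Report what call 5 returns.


Answer: 2284-07-31

Derivation:
# datewheel.anchor(d=2284-04-20) : 2284-04-20
# datewheel.roll(n=-172) : 2283-10-31
# recast.re(v=-1/4, u_from=day, u_to=min) : -360
# recast.re(v=-86, u_from=kB, u_to=s) : ToolError: incompatible units
# datewheel.mhop(n=9) : 2284-07-31
# datewheel.roll(n=-274) : 2283-10-31


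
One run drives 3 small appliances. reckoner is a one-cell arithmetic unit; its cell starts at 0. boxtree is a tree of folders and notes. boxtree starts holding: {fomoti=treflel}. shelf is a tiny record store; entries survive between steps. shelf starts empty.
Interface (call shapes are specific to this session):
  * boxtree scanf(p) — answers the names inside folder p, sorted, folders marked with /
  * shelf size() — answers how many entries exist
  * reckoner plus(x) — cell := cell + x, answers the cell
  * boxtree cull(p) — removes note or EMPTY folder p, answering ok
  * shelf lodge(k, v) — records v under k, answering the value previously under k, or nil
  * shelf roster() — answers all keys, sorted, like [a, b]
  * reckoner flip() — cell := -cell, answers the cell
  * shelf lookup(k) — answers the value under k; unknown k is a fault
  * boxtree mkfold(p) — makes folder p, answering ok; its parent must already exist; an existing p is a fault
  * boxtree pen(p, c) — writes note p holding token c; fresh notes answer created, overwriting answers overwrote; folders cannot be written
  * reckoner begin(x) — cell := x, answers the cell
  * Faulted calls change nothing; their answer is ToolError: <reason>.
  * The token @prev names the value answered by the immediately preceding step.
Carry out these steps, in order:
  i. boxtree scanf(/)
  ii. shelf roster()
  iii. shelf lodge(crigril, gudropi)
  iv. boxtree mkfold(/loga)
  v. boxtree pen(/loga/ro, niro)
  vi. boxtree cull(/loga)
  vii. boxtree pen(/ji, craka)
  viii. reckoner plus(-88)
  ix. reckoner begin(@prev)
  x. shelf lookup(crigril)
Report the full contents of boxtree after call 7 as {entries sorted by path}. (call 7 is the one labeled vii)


Answer: {fomoti=treflel, ji=craka, loga/, loga/ro=niro}

Derivation:
-- boxtree scanf(p: /) == [fomoti]
-- shelf roster() == []
-- shelf lodge(k: crigril, v: gudropi) == nil
-- boxtree mkfold(p: /loga) == ok
-- boxtree pen(p: /loga/ro, c: niro) == created
-- boxtree cull(p: /loga) == ToolError: not empty
-- boxtree pen(p: /ji, c: craka) == created
-- reckoner plus(x: -88) == -88
-- reckoner begin(x: @prev) == -88
-- shelf lookup(k: crigril) == gudropi


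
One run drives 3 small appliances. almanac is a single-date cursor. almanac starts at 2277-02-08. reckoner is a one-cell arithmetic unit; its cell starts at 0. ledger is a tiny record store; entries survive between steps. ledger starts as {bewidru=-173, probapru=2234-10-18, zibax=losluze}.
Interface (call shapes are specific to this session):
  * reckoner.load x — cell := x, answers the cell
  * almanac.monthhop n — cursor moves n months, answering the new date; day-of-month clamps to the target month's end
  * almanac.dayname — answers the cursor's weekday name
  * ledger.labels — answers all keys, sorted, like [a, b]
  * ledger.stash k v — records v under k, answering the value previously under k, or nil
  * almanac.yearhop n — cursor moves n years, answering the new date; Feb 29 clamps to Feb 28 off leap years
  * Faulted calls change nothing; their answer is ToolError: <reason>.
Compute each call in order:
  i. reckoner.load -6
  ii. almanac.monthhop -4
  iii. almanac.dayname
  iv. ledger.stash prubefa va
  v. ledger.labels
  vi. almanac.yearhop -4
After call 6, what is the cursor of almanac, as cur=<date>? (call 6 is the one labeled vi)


Answer: cur=2272-10-08

Derivation:
·→ load(x='-6')
·← -6
·→ monthhop(n='-4')
·← 2276-10-08
·→ dayname()
·← Sunday
·→ stash(k='prubefa', v='va')
·← nil
·→ labels()
·← [bewidru, probapru, prubefa, zibax]
·→ yearhop(n='-4')
·← 2272-10-08


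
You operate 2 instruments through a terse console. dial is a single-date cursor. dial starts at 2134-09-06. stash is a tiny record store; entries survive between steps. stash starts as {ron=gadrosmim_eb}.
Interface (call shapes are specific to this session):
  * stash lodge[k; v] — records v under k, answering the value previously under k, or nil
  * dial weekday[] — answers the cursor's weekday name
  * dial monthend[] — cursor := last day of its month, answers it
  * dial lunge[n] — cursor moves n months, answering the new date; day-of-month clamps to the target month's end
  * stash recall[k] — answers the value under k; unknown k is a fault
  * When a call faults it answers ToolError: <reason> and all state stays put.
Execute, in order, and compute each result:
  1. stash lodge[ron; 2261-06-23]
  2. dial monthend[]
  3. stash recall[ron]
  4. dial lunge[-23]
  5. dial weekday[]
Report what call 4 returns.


Answer: 2132-10-30

Derivation:
> stash lodge k=ron v=2261-06-23
= gadrosmim_eb
> dial monthend
= 2134-09-30
> stash recall k=ron
= 2261-06-23
> dial lunge n=-23
= 2132-10-30
> dial weekday
= Thursday


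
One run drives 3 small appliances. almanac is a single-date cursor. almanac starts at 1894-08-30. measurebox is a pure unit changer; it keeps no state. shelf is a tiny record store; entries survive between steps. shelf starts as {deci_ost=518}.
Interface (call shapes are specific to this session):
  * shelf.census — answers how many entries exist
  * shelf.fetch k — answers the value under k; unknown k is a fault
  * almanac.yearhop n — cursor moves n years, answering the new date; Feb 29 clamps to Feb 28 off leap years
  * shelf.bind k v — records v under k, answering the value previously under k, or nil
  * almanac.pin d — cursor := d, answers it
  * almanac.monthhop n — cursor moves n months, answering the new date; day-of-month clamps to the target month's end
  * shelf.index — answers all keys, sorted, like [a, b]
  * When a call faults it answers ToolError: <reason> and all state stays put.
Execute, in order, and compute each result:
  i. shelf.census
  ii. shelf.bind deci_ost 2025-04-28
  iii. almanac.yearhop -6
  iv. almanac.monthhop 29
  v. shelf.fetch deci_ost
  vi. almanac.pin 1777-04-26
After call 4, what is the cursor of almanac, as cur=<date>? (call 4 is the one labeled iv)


Step: shelf.census[]
Result: 1
Step: shelf.bind[k→deci_ost; v→2025-04-28]
Result: 518
Step: almanac.yearhop[n→-6]
Result: 1888-08-30
Step: almanac.monthhop[n→29]
Result: 1891-01-30
Step: shelf.fetch[k→deci_ost]
Result: 2025-04-28
Step: almanac.pin[d→1777-04-26]
Result: 1777-04-26

Answer: cur=1891-01-30


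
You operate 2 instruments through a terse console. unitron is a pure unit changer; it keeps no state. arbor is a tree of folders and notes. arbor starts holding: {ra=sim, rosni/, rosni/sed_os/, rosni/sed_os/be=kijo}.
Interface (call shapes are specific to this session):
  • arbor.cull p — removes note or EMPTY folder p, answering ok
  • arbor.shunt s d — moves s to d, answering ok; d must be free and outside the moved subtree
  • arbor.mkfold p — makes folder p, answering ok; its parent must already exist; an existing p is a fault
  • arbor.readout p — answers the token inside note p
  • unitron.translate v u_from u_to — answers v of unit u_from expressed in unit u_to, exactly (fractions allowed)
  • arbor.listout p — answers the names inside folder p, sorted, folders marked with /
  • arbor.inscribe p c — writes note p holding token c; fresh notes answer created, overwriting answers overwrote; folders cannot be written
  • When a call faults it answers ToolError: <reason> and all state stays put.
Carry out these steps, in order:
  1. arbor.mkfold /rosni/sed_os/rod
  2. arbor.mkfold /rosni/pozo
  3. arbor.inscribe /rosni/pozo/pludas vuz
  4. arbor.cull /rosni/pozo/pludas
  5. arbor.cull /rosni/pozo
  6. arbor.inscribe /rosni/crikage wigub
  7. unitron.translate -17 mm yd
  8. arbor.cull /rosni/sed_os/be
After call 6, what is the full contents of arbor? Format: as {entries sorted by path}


>>> arbor.mkfold p→/rosni/sed_os/rod
[out] ok
>>> arbor.mkfold p→/rosni/pozo
[out] ok
>>> arbor.inscribe p→/rosni/pozo/pludas c→vuz
[out] created
>>> arbor.cull p→/rosni/pozo/pludas
[out] ok
>>> arbor.cull p→/rosni/pozo
[out] ok
>>> arbor.inscribe p→/rosni/crikage c→wigub
[out] created
>>> unitron.translate v→-17 u_from→mm u_to→yd
[out] -85/4572
>>> arbor.cull p→/rosni/sed_os/be
[out] ok

Answer: {ra=sim, rosni/, rosni/crikage=wigub, rosni/sed_os/, rosni/sed_os/be=kijo, rosni/sed_os/rod/}


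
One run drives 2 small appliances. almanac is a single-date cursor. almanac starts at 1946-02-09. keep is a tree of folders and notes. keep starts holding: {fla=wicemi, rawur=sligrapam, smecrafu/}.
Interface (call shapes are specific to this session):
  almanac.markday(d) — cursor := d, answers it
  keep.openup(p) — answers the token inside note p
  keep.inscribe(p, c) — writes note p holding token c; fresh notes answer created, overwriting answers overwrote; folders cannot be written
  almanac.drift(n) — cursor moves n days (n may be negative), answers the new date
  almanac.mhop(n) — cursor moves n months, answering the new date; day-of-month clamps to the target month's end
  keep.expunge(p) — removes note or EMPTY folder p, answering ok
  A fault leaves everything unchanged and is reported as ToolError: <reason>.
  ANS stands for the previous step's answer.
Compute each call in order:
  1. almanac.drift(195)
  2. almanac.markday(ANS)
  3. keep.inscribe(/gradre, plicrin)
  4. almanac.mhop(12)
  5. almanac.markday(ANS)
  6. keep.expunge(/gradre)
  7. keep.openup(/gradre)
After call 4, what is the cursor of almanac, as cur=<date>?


Answer: cur=1947-08-23

Derivation:
Do: almanac.drift[n→195]
See: 1946-08-23
Do: almanac.markday[d→ANS]
See: 1946-08-23
Do: keep.inscribe[p→/gradre; c→plicrin]
See: created
Do: almanac.mhop[n→12]
See: 1947-08-23
Do: almanac.markday[d→ANS]
See: 1947-08-23
Do: keep.expunge[p→/gradre]
See: ok
Do: keep.openup[p→/gradre]
See: ToolError: not found


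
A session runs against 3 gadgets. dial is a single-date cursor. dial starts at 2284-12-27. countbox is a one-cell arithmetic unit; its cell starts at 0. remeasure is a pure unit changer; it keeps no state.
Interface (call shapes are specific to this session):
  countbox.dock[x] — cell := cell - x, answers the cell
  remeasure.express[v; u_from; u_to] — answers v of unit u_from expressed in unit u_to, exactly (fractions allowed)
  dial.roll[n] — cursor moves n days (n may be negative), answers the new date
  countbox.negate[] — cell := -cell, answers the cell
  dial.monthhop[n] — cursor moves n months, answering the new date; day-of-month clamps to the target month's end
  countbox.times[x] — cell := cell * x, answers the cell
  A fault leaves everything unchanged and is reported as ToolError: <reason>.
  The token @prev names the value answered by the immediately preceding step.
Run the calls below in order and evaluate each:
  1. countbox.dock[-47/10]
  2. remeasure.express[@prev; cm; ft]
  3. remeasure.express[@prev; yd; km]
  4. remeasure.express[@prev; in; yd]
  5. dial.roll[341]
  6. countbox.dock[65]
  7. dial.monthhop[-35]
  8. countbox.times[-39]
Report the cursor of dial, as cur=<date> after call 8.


Answer: cur=2283-01-03

Derivation:
Now I run countbox.dock using x=-47/10: 47/10.
Now I run remeasure.express using v=@prev, u_from=cm, u_to=ft, which returns 235/1524.
I run remeasure.express using v=@prev, u_from=yd, u_to=km, and get 141/1000000.
I call remeasure.express using v=@prev, u_from=in, u_to=yd, and see 47/12000000.
I invoke dial.roll using n=341: 2285-12-03.
I run countbox.dock using x=65, and get -603/10.
Calling dial.monthhop using n=-35: 2283-01-03.
Invoking countbox.times using x=-39, and observe 23517/10.
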